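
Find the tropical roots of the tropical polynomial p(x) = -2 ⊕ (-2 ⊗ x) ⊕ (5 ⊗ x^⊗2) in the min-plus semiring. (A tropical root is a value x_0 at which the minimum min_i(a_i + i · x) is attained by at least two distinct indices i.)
Roots: {-7, 0}

Each tropical root is a break point of the lower envelope of the lines y = a_i + i · x (there are 3 lines, with slopes 0, 1, ..., 2). Only the lines that attain the minimum somewhere contribute to roots; other lines are dominated. Here the surviving (envelope) indices are i = 2, i = 1, i = 0.
Intersections between consecutive envelope lines give the roots: for adjacent envelope indices i < j the intersection is x = (a_i − a_j) / (j − i). Reading off the sorted break points: {-7, 0}.
Verification: at each break x_0, at least two indices attain the minimum of min_i(a_i + i · x_0).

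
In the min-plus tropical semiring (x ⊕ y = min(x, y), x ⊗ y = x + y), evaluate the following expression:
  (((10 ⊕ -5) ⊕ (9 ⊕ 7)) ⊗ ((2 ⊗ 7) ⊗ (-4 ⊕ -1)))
(((10 ⊕ -5) ⊕ (9 ⊕ 7)) ⊗ ((2 ⊗ 7) ⊗ (-4 ⊕ -1))) = 0

Expand innermost to outermost. Recall ⊕ takes the minimum of its arguments and ⊗ takes their sum. Working out the expression (((10 ⊕ -5) ⊕ (9 ⊕ 7)) ⊗ ((2 ⊗ 7) ⊗ (-4 ⊕ -1))) gives 0.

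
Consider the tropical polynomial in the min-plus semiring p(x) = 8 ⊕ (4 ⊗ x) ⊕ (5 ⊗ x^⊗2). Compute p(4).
p(4) = 8

A tropical monomial a ⊗ x^⊗i evaluates to a + i · x. Evaluating each term at x = 4:
  Term 0 contributes 8 + 0 · 4 = 8
  Term 1 contributes 4 + 1 · 4 = 8
  Term 2 contributes 5 + 2 · 4 = 13
p(4) = ⊕ of these = min[8, 8, 13] = 8.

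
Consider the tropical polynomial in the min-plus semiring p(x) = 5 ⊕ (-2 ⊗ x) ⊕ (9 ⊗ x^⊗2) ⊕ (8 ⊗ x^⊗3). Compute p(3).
p(3) = 1

A tropical monomial a ⊗ x^⊗i evaluates to a + i · x. Evaluating each term at x = 3:
  Term 0 contributes 5 + 0 · 3 = 5
  Term 1 contributes -2 + 1 · 3 = 1
  Term 2 contributes 9 + 2 · 3 = 15
  Term 3 contributes 8 + 3 · 3 = 17
p(3) = ⊕ of these = min[5, 1, 15, 17] = 1.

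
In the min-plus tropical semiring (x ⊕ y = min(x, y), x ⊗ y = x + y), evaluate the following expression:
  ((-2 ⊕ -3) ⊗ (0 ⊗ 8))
((-2 ⊕ -3) ⊗ (0 ⊗ 8)) = 5

Expand innermost to outermost. Recall ⊕ takes the minimum of its arguments and ⊗ takes their sum. Working out the expression ((-2 ⊕ -3) ⊗ (0 ⊗ 8)) gives 5.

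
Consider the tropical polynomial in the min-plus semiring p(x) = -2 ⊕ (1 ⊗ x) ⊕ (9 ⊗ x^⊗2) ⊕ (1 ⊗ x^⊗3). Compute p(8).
p(8) = -2

A tropical monomial a ⊗ x^⊗i evaluates to a + i · x. Evaluating each term at x = 8:
  Term 0 contributes -2 + 0 · 8 = -2
  Term 1 contributes 1 + 1 · 8 = 9
  Term 2 contributes 9 + 2 · 8 = 25
  Term 3 contributes 1 + 3 · 8 = 25
p(8) = ⊕ of these = min[-2, 9, 25, 25] = -2.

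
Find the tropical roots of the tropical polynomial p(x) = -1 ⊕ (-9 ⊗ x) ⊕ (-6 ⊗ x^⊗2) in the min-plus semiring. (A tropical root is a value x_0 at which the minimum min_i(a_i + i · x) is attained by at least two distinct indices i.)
Roots: {-3, 8}

Each tropical root is a break point of the lower envelope of the lines y = a_i + i · x (there are 3 lines, with slopes 0, 1, ..., 2). Only the lines that attain the minimum somewhere contribute to roots; other lines are dominated. Here the surviving (envelope) indices are i = 2, i = 1, i = 0.
Intersections between consecutive envelope lines give the roots: for adjacent envelope indices i < j the intersection is x = (a_i − a_j) / (j − i). Reading off the sorted break points: {-3, 8}.
Verification: at each break x_0, at least two indices attain the minimum of min_i(a_i + i · x_0).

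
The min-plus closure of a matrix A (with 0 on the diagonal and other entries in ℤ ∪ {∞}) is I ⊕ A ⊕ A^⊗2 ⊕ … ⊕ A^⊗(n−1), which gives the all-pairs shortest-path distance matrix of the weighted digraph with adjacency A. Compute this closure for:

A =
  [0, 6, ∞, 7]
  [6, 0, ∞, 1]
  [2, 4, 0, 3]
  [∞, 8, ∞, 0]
Closure =
  [0, 6, ∞, 7]
  [6, 0, ∞, 1]
  [2, 4, 0, 3]
  [14, 8, ∞, 0]

This is the Floyd-Warshall all-pairs shortest-path computation. For each intermediate vertex k = 0, 1, …, 3, update dist[i][j] ← min(dist[i][j], dist[i][k] + dist[k][j]). The final matrix gives, for each (i, j), the minimum total weight of any directed path from i to j (possibly empty when i = j).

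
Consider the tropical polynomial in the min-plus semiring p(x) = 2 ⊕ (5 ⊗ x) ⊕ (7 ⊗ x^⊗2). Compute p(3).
p(3) = 2

A tropical monomial a ⊗ x^⊗i evaluates to a + i · x. Evaluating each term at x = 3:
  Term 0 contributes 2 + 0 · 3 = 2
  Term 1 contributes 5 + 1 · 3 = 8
  Term 2 contributes 7 + 2 · 3 = 13
p(3) = ⊕ of these = min[2, 8, 13] = 2.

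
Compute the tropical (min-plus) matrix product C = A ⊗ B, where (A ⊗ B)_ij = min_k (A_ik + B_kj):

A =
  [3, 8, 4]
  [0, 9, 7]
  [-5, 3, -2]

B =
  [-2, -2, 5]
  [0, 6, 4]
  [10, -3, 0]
A ⊗ B =
  [1, 1, 4]
  [-2, -2, 5]
  [-7, -7, -2]

Apply the min-plus product entry-by-entry:
  C[0][0] = min over k of (A[0][0] + B[0][0] = 3 + -2 = 1, A[0][1] + B[1][0] = 8 + 0 = 8, A[0][2] + B[2][0] = 4 + 10 = 14) = 1 (attained at k = 0)
  C[0][1] = min over k of (A[0][0] + B[0][1] = 3 + -2 = 1, A[0][1] + B[1][1] = 8 + 6 = 14, A[0][2] + B[2][1] = 4 + -3 = 1) = 1 (attained at k = 0)
  C[0][2] = min over k of (A[0][0] + B[0][2] = 3 + 5 = 8, A[0][1] + B[1][2] = 8 + 4 = 12, A[0][2] + B[2][2] = 4 + 0 = 4) = 4 (attained at k = 2)
  C[1][0] = min over k of (A[1][0] + B[0][0] = 0 + -2 = -2, A[1][1] + B[1][0] = 9 + 0 = 9, A[1][2] + B[2][0] = 7 + 10 = 17) = -2 (attained at k = 0)
  C[1][1] = min over k of (A[1][0] + B[0][1] = 0 + -2 = -2, A[1][1] + B[1][1] = 9 + 6 = 15, A[1][2] + B[2][1] = 7 + -3 = 4) = -2 (attained at k = 0)
  C[1][2] = min over k of (A[1][0] + B[0][2] = 0 + 5 = 5, A[1][1] + B[1][2] = 9 + 4 = 13, A[1][2] + B[2][2] = 7 + 0 = 7) = 5 (attained at k = 0)
  C[2][0] = min over k of (A[2][0] + B[0][0] = -5 + -2 = -7, A[2][1] + B[1][0] = 3 + 0 = 3, A[2][2] + B[2][0] = -2 + 10 = 8) = -7 (attained at k = 0)
  C[2][1] = min over k of (A[2][0] + B[0][1] = -5 + -2 = -7, A[2][1] + B[1][1] = 3 + 6 = 9, A[2][2] + B[2][1] = -2 + -3 = -5) = -7 (attained at k = 0)
  C[2][2] = min over k of (A[2][0] + B[0][2] = -5 + 5 = 0, A[2][1] + B[1][2] = 3 + 4 = 7, A[2][2] + B[2][2] = -2 + 0 = -2) = -2 (attained at k = 2)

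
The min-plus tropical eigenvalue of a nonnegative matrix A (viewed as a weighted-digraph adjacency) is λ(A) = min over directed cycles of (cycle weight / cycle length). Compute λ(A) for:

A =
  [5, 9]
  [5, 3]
λ(A) = 3

Enumerate directed cycles and compute their means (weight / length). Sample:
  cycle 0 → 0: weight = 5, length = 1, mean = 5/1 ≈ 5.000
  cycle 1 → 1: weight = 3, length = 1, mean = 3/1 ≈ 3.000
  cycle 0 → 1 → 0: weight = 14, length = 2, mean = 14/2 ≈ 7.000
  cycle 1 → 0 → 1: weight = 14, length = 2, mean = 14/2 ≈ 7.000
Minimum mean = 3.000, attained e.g. along the cycle 1 → 1 with weight 3 and length 1. So λ(A) = 3/1 = 3.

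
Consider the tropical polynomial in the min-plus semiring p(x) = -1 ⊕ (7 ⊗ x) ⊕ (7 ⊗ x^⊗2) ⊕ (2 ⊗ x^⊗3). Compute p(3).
p(3) = -1

A tropical monomial a ⊗ x^⊗i evaluates to a + i · x. Evaluating each term at x = 3:
  Term 0 contributes -1 + 0 · 3 = -1
  Term 1 contributes 7 + 1 · 3 = 10
  Term 2 contributes 7 + 2 · 3 = 13
  Term 3 contributes 2 + 3 · 3 = 11
p(3) = ⊕ of these = min[-1, 10, 13, 11] = -1.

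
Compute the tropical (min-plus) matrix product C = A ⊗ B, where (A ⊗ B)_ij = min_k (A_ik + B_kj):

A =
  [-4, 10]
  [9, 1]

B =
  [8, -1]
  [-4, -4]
A ⊗ B =
  [4, -5]
  [-3, -3]

Apply the min-plus product entry-by-entry:
  C[0][0] = min over k of (A[0][0] + B[0][0] = -4 + 8 = 4, A[0][1] + B[1][0] = 10 + -4 = 6) = 4 (attained at k = 0)
  C[0][1] = min over k of (A[0][0] + B[0][1] = -4 + -1 = -5, A[0][1] + B[1][1] = 10 + -4 = 6) = -5 (attained at k = 0)
  C[1][0] = min over k of (A[1][0] + B[0][0] = 9 + 8 = 17, A[1][1] + B[1][0] = 1 + -4 = -3) = -3 (attained at k = 1)
  C[1][1] = min over k of (A[1][0] + B[0][1] = 9 + -1 = 8, A[1][1] + B[1][1] = 1 + -4 = -3) = -3 (attained at k = 1)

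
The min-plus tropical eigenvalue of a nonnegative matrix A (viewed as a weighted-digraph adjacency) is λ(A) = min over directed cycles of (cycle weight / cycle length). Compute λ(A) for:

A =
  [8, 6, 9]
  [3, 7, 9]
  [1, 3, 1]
λ(A) = 1

Enumerate directed cycles and compute their means (weight / length). Sample:
  cycle 0 → 0: weight = 8, length = 1, mean = 8/1 ≈ 8.000
  cycle 1 → 1: weight = 7, length = 1, mean = 7/1 ≈ 7.000
  cycle 2 → 2: weight = 1, length = 1, mean = 1/1 ≈ 1.000
  cycle 0 → 1 → 0: weight = 9, length = 2, mean = 9/2 ≈ 4.500
  cycle 0 → 2 → 0: weight = 10, length = 2, mean = 10/2 ≈ 5.000
  cycle 1 → 0 → 1: weight = 9, length = 2, mean = 9/2 ≈ 4.500
Minimum mean = 1.000, attained e.g. along the cycle 2 → 2 with weight 1 and length 1. So λ(A) = 1/1 = 1.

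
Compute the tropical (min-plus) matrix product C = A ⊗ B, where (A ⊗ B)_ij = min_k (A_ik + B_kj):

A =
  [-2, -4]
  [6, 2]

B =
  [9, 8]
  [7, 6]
A ⊗ B =
  [3, 2]
  [9, 8]

Apply the min-plus product entry-by-entry:
  C[0][0] = min over k of (A[0][0] + B[0][0] = -2 + 9 = 7, A[0][1] + B[1][0] = -4 + 7 = 3) = 3 (attained at k = 1)
  C[0][1] = min over k of (A[0][0] + B[0][1] = -2 + 8 = 6, A[0][1] + B[1][1] = -4 + 6 = 2) = 2 (attained at k = 1)
  C[1][0] = min over k of (A[1][0] + B[0][0] = 6 + 9 = 15, A[1][1] + B[1][0] = 2 + 7 = 9) = 9 (attained at k = 1)
  C[1][1] = min over k of (A[1][0] + B[0][1] = 6 + 8 = 14, A[1][1] + B[1][1] = 2 + 6 = 8) = 8 (attained at k = 1)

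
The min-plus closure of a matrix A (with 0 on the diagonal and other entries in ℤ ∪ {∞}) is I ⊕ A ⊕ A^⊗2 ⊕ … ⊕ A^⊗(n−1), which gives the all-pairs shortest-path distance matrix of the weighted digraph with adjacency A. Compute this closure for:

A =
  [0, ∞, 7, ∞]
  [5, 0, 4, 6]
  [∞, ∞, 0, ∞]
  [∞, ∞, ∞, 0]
Closure =
  [0, ∞, 7, ∞]
  [5, 0, 4, 6]
  [∞, ∞, 0, ∞]
  [∞, ∞, ∞, 0]

This is the Floyd-Warshall all-pairs shortest-path computation. For each intermediate vertex k = 0, 1, …, 3, update dist[i][j] ← min(dist[i][j], dist[i][k] + dist[k][j]). The final matrix gives, for each (i, j), the minimum total weight of any directed path from i to j (possibly empty when i = j).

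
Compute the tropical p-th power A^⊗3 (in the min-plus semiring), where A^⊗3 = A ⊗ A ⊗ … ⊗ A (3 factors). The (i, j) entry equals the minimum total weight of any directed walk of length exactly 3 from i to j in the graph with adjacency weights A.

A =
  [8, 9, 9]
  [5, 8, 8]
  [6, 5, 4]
A^⊗3 =
  [19, 18, 17]
  [18, 17, 16]
  [14, 13, 12]

Each entry (A^⊗3)_ij equals the minimum over all length-3 walks i = v_0 → v_1 → … → v_3 = j of Σ_t A[v_t][v_{t+1}]. For example, for (i, j) = (0, 2) we minimise over 9 possible intermediate vertex sequences; the minimum is 17, attained along the walk 0 → 2 → 2 → 2.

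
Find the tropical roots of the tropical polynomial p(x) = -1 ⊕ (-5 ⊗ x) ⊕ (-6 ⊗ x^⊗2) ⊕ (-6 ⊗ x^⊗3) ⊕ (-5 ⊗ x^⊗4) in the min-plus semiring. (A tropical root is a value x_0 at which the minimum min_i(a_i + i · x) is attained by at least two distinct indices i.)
Roots: {-1, 0, 1, 4}

Each tropical root is a break point of the lower envelope of the lines y = a_i + i · x (there are 5 lines, with slopes 0, 1, ..., 4). Only the lines that attain the minimum somewhere contribute to roots; other lines are dominated. Here the surviving (envelope) indices are i = 4, i = 3, i = 2, i = 1, i = 0.
Intersections between consecutive envelope lines give the roots: for adjacent envelope indices i < j the intersection is x = (a_i − a_j) / (j − i). Reading off the sorted break points: {-1, 0, 1, 4}.
Verification: at each break x_0, at least two indices attain the minimum of min_i(a_i + i · x_0).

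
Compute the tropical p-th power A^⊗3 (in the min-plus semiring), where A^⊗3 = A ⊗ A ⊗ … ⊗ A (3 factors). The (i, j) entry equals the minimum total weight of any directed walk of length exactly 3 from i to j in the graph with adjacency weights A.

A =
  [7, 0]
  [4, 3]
A^⊗3 =
  [7, 4]
  [8, 7]

Each entry (A^⊗3)_ij equals the minimum over all length-3 walks i = v_0 → v_1 → … → v_3 = j of Σ_t A[v_t][v_{t+1}]. For example, for (i, j) = (0, 1) we minimise over 4 possible intermediate vertex sequences; the minimum is 4, attained along the walk 0 → 1 → 0 → 1.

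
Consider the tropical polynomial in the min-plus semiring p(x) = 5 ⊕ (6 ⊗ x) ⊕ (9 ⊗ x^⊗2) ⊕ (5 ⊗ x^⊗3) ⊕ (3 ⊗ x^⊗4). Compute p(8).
p(8) = 5

A tropical monomial a ⊗ x^⊗i evaluates to a + i · x. Evaluating each term at x = 8:
  Term 0 contributes 5 + 0 · 8 = 5
  Term 1 contributes 6 + 1 · 8 = 14
  Term 2 contributes 9 + 2 · 8 = 25
  Term 3 contributes 5 + 3 · 8 = 29
  Term 4 contributes 3 + 4 · 8 = 35
p(8) = ⊕ of these = min[5, 14, 25, 29, 35] = 5.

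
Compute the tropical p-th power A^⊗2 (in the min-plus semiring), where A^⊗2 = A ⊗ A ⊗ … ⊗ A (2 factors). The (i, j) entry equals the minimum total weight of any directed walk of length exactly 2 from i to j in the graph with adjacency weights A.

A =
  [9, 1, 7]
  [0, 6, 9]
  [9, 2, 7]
A^⊗2 =
  [1, 7, 10]
  [6, 1, 7]
  [2, 8, 11]

Each entry (A^⊗2)_ij equals the minimum over all length-2 walks i = v_0 → v_1 → … → v_2 = j of Σ_t A[v_t][v_{t+1}]. For example, for (i, j) = (0, 2) we minimise over 3 possible intermediate vertex sequences; the minimum is 10, attained along the walk 0 → 1 → 2.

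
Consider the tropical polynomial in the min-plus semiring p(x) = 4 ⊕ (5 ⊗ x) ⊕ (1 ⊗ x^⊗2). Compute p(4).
p(4) = 4

A tropical monomial a ⊗ x^⊗i evaluates to a + i · x. Evaluating each term at x = 4:
  Term 0 contributes 4 + 0 · 4 = 4
  Term 1 contributes 5 + 1 · 4 = 9
  Term 2 contributes 1 + 2 · 4 = 9
p(4) = ⊕ of these = min[4, 9, 9] = 4.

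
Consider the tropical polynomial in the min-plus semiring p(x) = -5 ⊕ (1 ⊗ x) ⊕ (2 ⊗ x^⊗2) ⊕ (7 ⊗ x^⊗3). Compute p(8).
p(8) = -5

A tropical monomial a ⊗ x^⊗i evaluates to a + i · x. Evaluating each term at x = 8:
  Term 0 contributes -5 + 0 · 8 = -5
  Term 1 contributes 1 + 1 · 8 = 9
  Term 2 contributes 2 + 2 · 8 = 18
  Term 3 contributes 7 + 3 · 8 = 31
p(8) = ⊕ of these = min[-5, 9, 18, 31] = -5.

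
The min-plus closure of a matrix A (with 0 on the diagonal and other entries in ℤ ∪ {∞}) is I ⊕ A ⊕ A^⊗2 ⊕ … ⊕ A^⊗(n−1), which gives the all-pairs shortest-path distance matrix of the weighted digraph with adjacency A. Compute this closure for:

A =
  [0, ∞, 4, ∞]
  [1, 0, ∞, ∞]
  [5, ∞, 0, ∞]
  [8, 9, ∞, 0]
Closure =
  [0, ∞, 4, ∞]
  [1, 0, 5, ∞]
  [5, ∞, 0, ∞]
  [8, 9, 12, 0]

This is the Floyd-Warshall all-pairs shortest-path computation. For each intermediate vertex k = 0, 1, …, 3, update dist[i][j] ← min(dist[i][j], dist[i][k] + dist[k][j]). The final matrix gives, for each (i, j), the minimum total weight of any directed path from i to j (possibly empty when i = j).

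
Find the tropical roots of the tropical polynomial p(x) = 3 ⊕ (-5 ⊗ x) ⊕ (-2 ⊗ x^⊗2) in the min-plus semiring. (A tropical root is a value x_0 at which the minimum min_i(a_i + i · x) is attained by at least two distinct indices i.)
Roots: {-3, 8}

Each tropical root is a break point of the lower envelope of the lines y = a_i + i · x (there are 3 lines, with slopes 0, 1, ..., 2). Only the lines that attain the minimum somewhere contribute to roots; other lines are dominated. Here the surviving (envelope) indices are i = 2, i = 1, i = 0.
Intersections between consecutive envelope lines give the roots: for adjacent envelope indices i < j the intersection is x = (a_i − a_j) / (j − i). Reading off the sorted break points: {-3, 8}.
Verification: at each break x_0, at least two indices attain the minimum of min_i(a_i + i · x_0).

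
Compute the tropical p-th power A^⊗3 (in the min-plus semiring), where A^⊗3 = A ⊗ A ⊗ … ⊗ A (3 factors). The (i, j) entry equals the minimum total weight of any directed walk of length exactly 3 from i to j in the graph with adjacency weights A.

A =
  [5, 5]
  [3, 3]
A^⊗3 =
  [11, 11]
  [9, 9]

Each entry (A^⊗3)_ij equals the minimum over all length-3 walks i = v_0 → v_1 → … → v_3 = j of Σ_t A[v_t][v_{t+1}]. For example, for (i, j) = (0, 1) we minimise over 4 possible intermediate vertex sequences; the minimum is 11, attained along the walk 0 → 1 → 1 → 1.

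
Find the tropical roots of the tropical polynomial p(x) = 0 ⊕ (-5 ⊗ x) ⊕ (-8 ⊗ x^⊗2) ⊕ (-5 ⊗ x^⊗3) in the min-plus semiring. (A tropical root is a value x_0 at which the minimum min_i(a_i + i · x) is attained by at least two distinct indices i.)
Roots: {-3, 3, 5}

Each tropical root is a break point of the lower envelope of the lines y = a_i + i · x (there are 4 lines, with slopes 0, 1, ..., 3). Only the lines that attain the minimum somewhere contribute to roots; other lines are dominated. Here the surviving (envelope) indices are i = 3, i = 2, i = 1, i = 0.
Intersections between consecutive envelope lines give the roots: for adjacent envelope indices i < j the intersection is x = (a_i − a_j) / (j − i). Reading off the sorted break points: {-3, 3, 5}.
Verification: at each break x_0, at least two indices attain the minimum of min_i(a_i + i · x_0).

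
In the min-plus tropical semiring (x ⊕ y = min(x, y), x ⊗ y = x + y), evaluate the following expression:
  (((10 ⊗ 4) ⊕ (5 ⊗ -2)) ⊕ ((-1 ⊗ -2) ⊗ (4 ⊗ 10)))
(((10 ⊗ 4) ⊕ (5 ⊗ -2)) ⊕ ((-1 ⊗ -2) ⊗ (4 ⊗ 10))) = 3

Expand innermost to outermost. Recall ⊕ takes the minimum of its arguments and ⊗ takes their sum. Working out the expression (((10 ⊗ 4) ⊕ (5 ⊗ -2)) ⊕ ((-1 ⊗ -2) ⊗ (4 ⊗ 10))) gives 3.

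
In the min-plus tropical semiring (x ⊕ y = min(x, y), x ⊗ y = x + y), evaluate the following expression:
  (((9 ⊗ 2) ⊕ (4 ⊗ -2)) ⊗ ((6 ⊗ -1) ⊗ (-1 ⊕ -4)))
(((9 ⊗ 2) ⊕ (4 ⊗ -2)) ⊗ ((6 ⊗ -1) ⊗ (-1 ⊕ -4))) = 3

Expand innermost to outermost. Recall ⊕ takes the minimum of its arguments and ⊗ takes their sum. Working out the expression (((9 ⊗ 2) ⊕ (4 ⊗ -2)) ⊗ ((6 ⊗ -1) ⊗ (-1 ⊕ -4))) gives 3.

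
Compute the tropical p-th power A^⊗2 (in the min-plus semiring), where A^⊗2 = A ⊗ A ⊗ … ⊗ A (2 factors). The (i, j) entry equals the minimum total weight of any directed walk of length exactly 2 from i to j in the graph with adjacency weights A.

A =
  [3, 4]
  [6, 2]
A^⊗2 =
  [6, 6]
  [8, 4]

Each entry (A^⊗2)_ij equals the minimum over all length-2 walks i = v_0 → v_1 → … → v_2 = j of Σ_t A[v_t][v_{t+1}]. For example, for (i, j) = (0, 1) we minimise over 2 possible intermediate vertex sequences; the minimum is 6, attained along the walk 0 → 1 → 1.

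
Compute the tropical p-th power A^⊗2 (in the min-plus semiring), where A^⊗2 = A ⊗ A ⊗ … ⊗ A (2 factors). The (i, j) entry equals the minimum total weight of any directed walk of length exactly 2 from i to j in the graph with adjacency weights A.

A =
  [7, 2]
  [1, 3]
A^⊗2 =
  [3, 5]
  [4, 3]

Each entry (A^⊗2)_ij equals the minimum over all length-2 walks i = v_0 → v_1 → … → v_2 = j of Σ_t A[v_t][v_{t+1}]. For example, for (i, j) = (0, 1) we minimise over 2 possible intermediate vertex sequences; the minimum is 5, attained along the walk 0 → 1 → 1.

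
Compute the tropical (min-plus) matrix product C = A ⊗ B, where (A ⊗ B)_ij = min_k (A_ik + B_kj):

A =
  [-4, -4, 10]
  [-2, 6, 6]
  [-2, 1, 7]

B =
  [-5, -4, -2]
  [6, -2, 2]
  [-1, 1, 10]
A ⊗ B =
  [-9, -8, -6]
  [-7, -6, -4]
  [-7, -6, -4]

Apply the min-plus product entry-by-entry:
  C[0][0] = min over k of (A[0][0] + B[0][0] = -4 + -5 = -9, A[0][1] + B[1][0] = -4 + 6 = 2, A[0][2] + B[2][0] = 10 + -1 = 9) = -9 (attained at k = 0)
  C[0][1] = min over k of (A[0][0] + B[0][1] = -4 + -4 = -8, A[0][1] + B[1][1] = -4 + -2 = -6, A[0][2] + B[2][1] = 10 + 1 = 11) = -8 (attained at k = 0)
  C[0][2] = min over k of (A[0][0] + B[0][2] = -4 + -2 = -6, A[0][1] + B[1][2] = -4 + 2 = -2, A[0][2] + B[2][2] = 10 + 10 = 20) = -6 (attained at k = 0)
  C[1][0] = min over k of (A[1][0] + B[0][0] = -2 + -5 = -7, A[1][1] + B[1][0] = 6 + 6 = 12, A[1][2] + B[2][0] = 6 + -1 = 5) = -7 (attained at k = 0)
  C[1][1] = min over k of (A[1][0] + B[0][1] = -2 + -4 = -6, A[1][1] + B[1][1] = 6 + -2 = 4, A[1][2] + B[2][1] = 6 + 1 = 7) = -6 (attained at k = 0)
  C[1][2] = min over k of (A[1][0] + B[0][2] = -2 + -2 = -4, A[1][1] + B[1][2] = 6 + 2 = 8, A[1][2] + B[2][2] = 6 + 10 = 16) = -4 (attained at k = 0)
  C[2][0] = min over k of (A[2][0] + B[0][0] = -2 + -5 = -7, A[2][1] + B[1][0] = 1 + 6 = 7, A[2][2] + B[2][0] = 7 + -1 = 6) = -7 (attained at k = 0)
  C[2][1] = min over k of (A[2][0] + B[0][1] = -2 + -4 = -6, A[2][1] + B[1][1] = 1 + -2 = -1, A[2][2] + B[2][1] = 7 + 1 = 8) = -6 (attained at k = 0)
  C[2][2] = min over k of (A[2][0] + B[0][2] = -2 + -2 = -4, A[2][1] + B[1][2] = 1 + 2 = 3, A[2][2] + B[2][2] = 7 + 10 = 17) = -4 (attained at k = 0)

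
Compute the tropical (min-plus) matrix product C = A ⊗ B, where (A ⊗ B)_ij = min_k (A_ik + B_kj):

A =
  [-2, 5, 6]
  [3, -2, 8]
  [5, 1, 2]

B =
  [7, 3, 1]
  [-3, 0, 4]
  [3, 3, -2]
A ⊗ B =
  [2, 1, -1]
  [-5, -2, 2]
  [-2, 1, 0]

Apply the min-plus product entry-by-entry:
  C[0][0] = min over k of (A[0][0] + B[0][0] = -2 + 7 = 5, A[0][1] + B[1][0] = 5 + -3 = 2, A[0][2] + B[2][0] = 6 + 3 = 9) = 2 (attained at k = 1)
  C[0][1] = min over k of (A[0][0] + B[0][1] = -2 + 3 = 1, A[0][1] + B[1][1] = 5 + 0 = 5, A[0][2] + B[2][1] = 6 + 3 = 9) = 1 (attained at k = 0)
  C[0][2] = min over k of (A[0][0] + B[0][2] = -2 + 1 = -1, A[0][1] + B[1][2] = 5 + 4 = 9, A[0][2] + B[2][2] = 6 + -2 = 4) = -1 (attained at k = 0)
  C[1][0] = min over k of (A[1][0] + B[0][0] = 3 + 7 = 10, A[1][1] + B[1][0] = -2 + -3 = -5, A[1][2] + B[2][0] = 8 + 3 = 11) = -5 (attained at k = 1)
  C[1][1] = min over k of (A[1][0] + B[0][1] = 3 + 3 = 6, A[1][1] + B[1][1] = -2 + 0 = -2, A[1][2] + B[2][1] = 8 + 3 = 11) = -2 (attained at k = 1)
  C[1][2] = min over k of (A[1][0] + B[0][2] = 3 + 1 = 4, A[1][1] + B[1][2] = -2 + 4 = 2, A[1][2] + B[2][2] = 8 + -2 = 6) = 2 (attained at k = 1)
  C[2][0] = min over k of (A[2][0] + B[0][0] = 5 + 7 = 12, A[2][1] + B[1][0] = 1 + -3 = -2, A[2][2] + B[2][0] = 2 + 3 = 5) = -2 (attained at k = 1)
  C[2][1] = min over k of (A[2][0] + B[0][1] = 5 + 3 = 8, A[2][1] + B[1][1] = 1 + 0 = 1, A[2][2] + B[2][1] = 2 + 3 = 5) = 1 (attained at k = 1)
  C[2][2] = min over k of (A[2][0] + B[0][2] = 5 + 1 = 6, A[2][1] + B[1][2] = 1 + 4 = 5, A[2][2] + B[2][2] = 2 + -2 = 0) = 0 (attained at k = 2)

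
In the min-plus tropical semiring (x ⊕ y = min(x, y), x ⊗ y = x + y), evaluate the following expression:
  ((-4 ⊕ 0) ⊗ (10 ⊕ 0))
((-4 ⊕ 0) ⊗ (10 ⊕ 0)) = -4

Expand innermost to outermost. Recall ⊕ takes the minimum of its arguments and ⊗ takes their sum. Working out the expression ((-4 ⊕ 0) ⊗ (10 ⊕ 0)) gives -4.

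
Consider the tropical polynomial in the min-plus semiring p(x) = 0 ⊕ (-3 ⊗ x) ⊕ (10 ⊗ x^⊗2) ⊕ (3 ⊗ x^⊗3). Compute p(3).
p(3) = 0

A tropical monomial a ⊗ x^⊗i evaluates to a + i · x. Evaluating each term at x = 3:
  Term 0 contributes 0 + 0 · 3 = 0
  Term 1 contributes -3 + 1 · 3 = 0
  Term 2 contributes 10 + 2 · 3 = 16
  Term 3 contributes 3 + 3 · 3 = 12
p(3) = ⊕ of these = min[0, 0, 16, 12] = 0.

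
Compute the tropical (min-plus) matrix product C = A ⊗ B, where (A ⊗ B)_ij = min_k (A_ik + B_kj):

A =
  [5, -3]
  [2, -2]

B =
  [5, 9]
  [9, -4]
A ⊗ B =
  [6, -7]
  [7, -6]

Apply the min-plus product entry-by-entry:
  C[0][0] = min over k of (A[0][0] + B[0][0] = 5 + 5 = 10, A[0][1] + B[1][0] = -3 + 9 = 6) = 6 (attained at k = 1)
  C[0][1] = min over k of (A[0][0] + B[0][1] = 5 + 9 = 14, A[0][1] + B[1][1] = -3 + -4 = -7) = -7 (attained at k = 1)
  C[1][0] = min over k of (A[1][0] + B[0][0] = 2 + 5 = 7, A[1][1] + B[1][0] = -2 + 9 = 7) = 7 (attained at k = 0)
  C[1][1] = min over k of (A[1][0] + B[0][1] = 2 + 9 = 11, A[1][1] + B[1][1] = -2 + -4 = -6) = -6 (attained at k = 1)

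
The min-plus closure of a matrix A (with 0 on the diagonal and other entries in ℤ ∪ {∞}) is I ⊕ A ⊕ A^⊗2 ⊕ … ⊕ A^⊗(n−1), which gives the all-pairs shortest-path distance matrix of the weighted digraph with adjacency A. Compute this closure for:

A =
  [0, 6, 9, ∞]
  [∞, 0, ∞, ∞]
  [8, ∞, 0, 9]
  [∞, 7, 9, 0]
Closure =
  [0, 6, 9, 18]
  [∞, 0, ∞, ∞]
  [8, 14, 0, 9]
  [17, 7, 9, 0]

This is the Floyd-Warshall all-pairs shortest-path computation. For each intermediate vertex k = 0, 1, …, 3, update dist[i][j] ← min(dist[i][j], dist[i][k] + dist[k][j]). The final matrix gives, for each (i, j), the minimum total weight of any directed path from i to j (possibly empty when i = j).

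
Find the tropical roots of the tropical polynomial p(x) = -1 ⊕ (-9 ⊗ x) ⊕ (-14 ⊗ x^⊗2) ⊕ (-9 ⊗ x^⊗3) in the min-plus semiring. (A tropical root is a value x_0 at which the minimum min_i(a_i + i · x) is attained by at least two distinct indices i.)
Roots: {-5, 5, 8}

Each tropical root is a break point of the lower envelope of the lines y = a_i + i · x (there are 4 lines, with slopes 0, 1, ..., 3). Only the lines that attain the minimum somewhere contribute to roots; other lines are dominated. Here the surviving (envelope) indices are i = 3, i = 2, i = 1, i = 0.
Intersections between consecutive envelope lines give the roots: for adjacent envelope indices i < j the intersection is x = (a_i − a_j) / (j − i). Reading off the sorted break points: {-5, 5, 8}.
Verification: at each break x_0, at least two indices attain the minimum of min_i(a_i + i · x_0).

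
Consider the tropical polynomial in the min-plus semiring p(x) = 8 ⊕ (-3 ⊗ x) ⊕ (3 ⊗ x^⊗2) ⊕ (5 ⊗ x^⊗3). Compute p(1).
p(1) = -2

A tropical monomial a ⊗ x^⊗i evaluates to a + i · x. Evaluating each term at x = 1:
  Term 0 contributes 8 + 0 · 1 = 8
  Term 1 contributes -3 + 1 · 1 = -2
  Term 2 contributes 3 + 2 · 1 = 5
  Term 3 contributes 5 + 3 · 1 = 8
p(1) = ⊕ of these = min[8, -2, 5, 8] = -2.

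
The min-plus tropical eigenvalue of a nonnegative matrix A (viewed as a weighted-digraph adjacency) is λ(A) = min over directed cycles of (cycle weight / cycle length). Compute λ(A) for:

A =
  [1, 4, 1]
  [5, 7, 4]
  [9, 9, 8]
λ(A) = 1

Enumerate directed cycles and compute their means (weight / length). Sample:
  cycle 0 → 0: weight = 1, length = 1, mean = 1/1 ≈ 1.000
  cycle 1 → 1: weight = 7, length = 1, mean = 7/1 ≈ 7.000
  cycle 2 → 2: weight = 8, length = 1, mean = 8/1 ≈ 8.000
  cycle 0 → 1 → 0: weight = 9, length = 2, mean = 9/2 ≈ 4.500
  cycle 0 → 2 → 0: weight = 10, length = 2, mean = 10/2 ≈ 5.000
  cycle 1 → 0 → 1: weight = 9, length = 2, mean = 9/2 ≈ 4.500
Minimum mean = 1.000, attained e.g. along the cycle 0 → 0 with weight 1 and length 1. So λ(A) = 1/1 = 1.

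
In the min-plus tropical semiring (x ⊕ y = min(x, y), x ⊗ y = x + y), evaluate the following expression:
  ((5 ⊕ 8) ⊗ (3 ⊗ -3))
((5 ⊕ 8) ⊗ (3 ⊗ -3)) = 5

Expand innermost to outermost. Recall ⊕ takes the minimum of its arguments and ⊗ takes their sum. Working out the expression ((5 ⊕ 8) ⊗ (3 ⊗ -3)) gives 5.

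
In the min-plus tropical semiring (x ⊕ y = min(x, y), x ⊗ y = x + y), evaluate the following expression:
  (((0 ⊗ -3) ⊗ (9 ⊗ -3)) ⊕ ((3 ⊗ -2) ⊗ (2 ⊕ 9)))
(((0 ⊗ -3) ⊗ (9 ⊗ -3)) ⊕ ((3 ⊗ -2) ⊗ (2 ⊕ 9))) = 3

Expand innermost to outermost. Recall ⊕ takes the minimum of its arguments and ⊗ takes their sum. Working out the expression (((0 ⊗ -3) ⊗ (9 ⊗ -3)) ⊕ ((3 ⊗ -2) ⊗ (2 ⊕ 9))) gives 3.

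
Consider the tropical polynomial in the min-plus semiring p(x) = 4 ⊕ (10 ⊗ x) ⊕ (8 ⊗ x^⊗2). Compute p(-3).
p(-3) = 2

A tropical monomial a ⊗ x^⊗i evaluates to a + i · x. Evaluating each term at x = -3:
  Term 0 contributes 4 + 0 · -3 = 4
  Term 1 contributes 10 + 1 · -3 = 7
  Term 2 contributes 8 + 2 · -3 = 2
p(-3) = ⊕ of these = min[4, 7, 2] = 2.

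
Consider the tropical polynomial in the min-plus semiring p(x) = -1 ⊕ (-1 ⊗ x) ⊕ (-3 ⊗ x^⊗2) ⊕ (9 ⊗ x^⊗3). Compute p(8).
p(8) = -1

A tropical monomial a ⊗ x^⊗i evaluates to a + i · x. Evaluating each term at x = 8:
  Term 0 contributes -1 + 0 · 8 = -1
  Term 1 contributes -1 + 1 · 8 = 7
  Term 2 contributes -3 + 2 · 8 = 13
  Term 3 contributes 9 + 3 · 8 = 33
p(8) = ⊕ of these = min[-1, 7, 13, 33] = -1.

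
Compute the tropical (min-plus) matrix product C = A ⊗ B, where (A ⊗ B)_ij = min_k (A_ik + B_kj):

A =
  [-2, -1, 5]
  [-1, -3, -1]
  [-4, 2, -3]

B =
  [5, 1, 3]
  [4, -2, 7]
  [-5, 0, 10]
A ⊗ B =
  [0, -3, 1]
  [-6, -5, 2]
  [-8, -3, -1]

Apply the min-plus product entry-by-entry:
  C[0][0] = min over k of (A[0][0] + B[0][0] = -2 + 5 = 3, A[0][1] + B[1][0] = -1 + 4 = 3, A[0][2] + B[2][0] = 5 + -5 = 0) = 0 (attained at k = 2)
  C[0][1] = min over k of (A[0][0] + B[0][1] = -2 + 1 = -1, A[0][1] + B[1][1] = -1 + -2 = -3, A[0][2] + B[2][1] = 5 + 0 = 5) = -3 (attained at k = 1)
  C[0][2] = min over k of (A[0][0] + B[0][2] = -2 + 3 = 1, A[0][1] + B[1][2] = -1 + 7 = 6, A[0][2] + B[2][2] = 5 + 10 = 15) = 1 (attained at k = 0)
  C[1][0] = min over k of (A[1][0] + B[0][0] = -1 + 5 = 4, A[1][1] + B[1][0] = -3 + 4 = 1, A[1][2] + B[2][0] = -1 + -5 = -6) = -6 (attained at k = 2)
  C[1][1] = min over k of (A[1][0] + B[0][1] = -1 + 1 = 0, A[1][1] + B[1][1] = -3 + -2 = -5, A[1][2] + B[2][1] = -1 + 0 = -1) = -5 (attained at k = 1)
  C[1][2] = min over k of (A[1][0] + B[0][2] = -1 + 3 = 2, A[1][1] + B[1][2] = -3 + 7 = 4, A[1][2] + B[2][2] = -1 + 10 = 9) = 2 (attained at k = 0)
  C[2][0] = min over k of (A[2][0] + B[0][0] = -4 + 5 = 1, A[2][1] + B[1][0] = 2 + 4 = 6, A[2][2] + B[2][0] = -3 + -5 = -8) = -8 (attained at k = 2)
  C[2][1] = min over k of (A[2][0] + B[0][1] = -4 + 1 = -3, A[2][1] + B[1][1] = 2 + -2 = 0, A[2][2] + B[2][1] = -3 + 0 = -3) = -3 (attained at k = 0)
  C[2][2] = min over k of (A[2][0] + B[0][2] = -4 + 3 = -1, A[2][1] + B[1][2] = 2 + 7 = 9, A[2][2] + B[2][2] = -3 + 10 = 7) = -1 (attained at k = 0)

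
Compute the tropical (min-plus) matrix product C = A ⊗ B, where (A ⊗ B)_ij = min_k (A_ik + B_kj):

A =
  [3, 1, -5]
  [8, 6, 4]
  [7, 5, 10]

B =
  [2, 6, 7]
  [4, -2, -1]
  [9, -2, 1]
A ⊗ B =
  [4, -7, -4]
  [10, 2, 5]
  [9, 3, 4]

Apply the min-plus product entry-by-entry:
  C[0][0] = min over k of (A[0][0] + B[0][0] = 3 + 2 = 5, A[0][1] + B[1][0] = 1 + 4 = 5, A[0][2] + B[2][0] = -5 + 9 = 4) = 4 (attained at k = 2)
  C[0][1] = min over k of (A[0][0] + B[0][1] = 3 + 6 = 9, A[0][1] + B[1][1] = 1 + -2 = -1, A[0][2] + B[2][1] = -5 + -2 = -7) = -7 (attained at k = 2)
  C[0][2] = min over k of (A[0][0] + B[0][2] = 3 + 7 = 10, A[0][1] + B[1][2] = 1 + -1 = 0, A[0][2] + B[2][2] = -5 + 1 = -4) = -4 (attained at k = 2)
  C[1][0] = min over k of (A[1][0] + B[0][0] = 8 + 2 = 10, A[1][1] + B[1][0] = 6 + 4 = 10, A[1][2] + B[2][0] = 4 + 9 = 13) = 10 (attained at k = 0)
  C[1][1] = min over k of (A[1][0] + B[0][1] = 8 + 6 = 14, A[1][1] + B[1][1] = 6 + -2 = 4, A[1][2] + B[2][1] = 4 + -2 = 2) = 2 (attained at k = 2)
  C[1][2] = min over k of (A[1][0] + B[0][2] = 8 + 7 = 15, A[1][1] + B[1][2] = 6 + -1 = 5, A[1][2] + B[2][2] = 4 + 1 = 5) = 5 (attained at k = 1)
  C[2][0] = min over k of (A[2][0] + B[0][0] = 7 + 2 = 9, A[2][1] + B[1][0] = 5 + 4 = 9, A[2][2] + B[2][0] = 10 + 9 = 19) = 9 (attained at k = 0)
  C[2][1] = min over k of (A[2][0] + B[0][1] = 7 + 6 = 13, A[2][1] + B[1][1] = 5 + -2 = 3, A[2][2] + B[2][1] = 10 + -2 = 8) = 3 (attained at k = 1)
  C[2][2] = min over k of (A[2][0] + B[0][2] = 7 + 7 = 14, A[2][1] + B[1][2] = 5 + -1 = 4, A[2][2] + B[2][2] = 10 + 1 = 11) = 4 (attained at k = 1)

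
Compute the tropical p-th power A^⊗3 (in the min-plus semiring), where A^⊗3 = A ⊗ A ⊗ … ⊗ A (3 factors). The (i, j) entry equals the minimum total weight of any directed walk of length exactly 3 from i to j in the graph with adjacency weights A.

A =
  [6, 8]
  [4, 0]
A^⊗3 =
  [12, 8]
  [4, 0]

Each entry (A^⊗3)_ij equals the minimum over all length-3 walks i = v_0 → v_1 → … → v_3 = j of Σ_t A[v_t][v_{t+1}]. For example, for (i, j) = (0, 1) we minimise over 4 possible intermediate vertex sequences; the minimum is 8, attained along the walk 0 → 1 → 1 → 1.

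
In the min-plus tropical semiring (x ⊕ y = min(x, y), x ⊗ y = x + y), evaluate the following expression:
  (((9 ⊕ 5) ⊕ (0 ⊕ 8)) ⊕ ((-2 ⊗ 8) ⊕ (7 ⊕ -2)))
(((9 ⊕ 5) ⊕ (0 ⊕ 8)) ⊕ ((-2 ⊗ 8) ⊕ (7 ⊕ -2))) = -2

Expand innermost to outermost. Recall ⊕ takes the minimum of its arguments and ⊗ takes their sum. Working out the expression (((9 ⊕ 5) ⊕ (0 ⊕ 8)) ⊕ ((-2 ⊗ 8) ⊕ (7 ⊕ -2))) gives -2.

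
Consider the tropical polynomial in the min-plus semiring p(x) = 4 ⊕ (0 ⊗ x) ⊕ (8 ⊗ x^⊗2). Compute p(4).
p(4) = 4

A tropical monomial a ⊗ x^⊗i evaluates to a + i · x. Evaluating each term at x = 4:
  Term 0 contributes 4 + 0 · 4 = 4
  Term 1 contributes 0 + 1 · 4 = 4
  Term 2 contributes 8 + 2 · 4 = 16
p(4) = ⊕ of these = min[4, 4, 16] = 4.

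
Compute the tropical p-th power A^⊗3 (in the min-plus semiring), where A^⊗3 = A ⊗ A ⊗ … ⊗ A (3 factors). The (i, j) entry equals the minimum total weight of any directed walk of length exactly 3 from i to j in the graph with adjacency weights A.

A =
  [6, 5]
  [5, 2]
A^⊗3 =
  [12, 9]
  [9, 6]

Each entry (A^⊗3)_ij equals the minimum over all length-3 walks i = v_0 → v_1 → … → v_3 = j of Σ_t A[v_t][v_{t+1}]. For example, for (i, j) = (0, 1) we minimise over 4 possible intermediate vertex sequences; the minimum is 9, attained along the walk 0 → 1 → 1 → 1.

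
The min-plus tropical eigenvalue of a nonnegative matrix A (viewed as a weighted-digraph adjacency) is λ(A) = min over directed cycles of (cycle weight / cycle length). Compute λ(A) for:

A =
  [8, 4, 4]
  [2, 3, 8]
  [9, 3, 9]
λ(A) = 3

Enumerate directed cycles and compute their means (weight / length). Sample:
  cycle 0 → 0: weight = 8, length = 1, mean = 8/1 ≈ 8.000
  cycle 1 → 1: weight = 3, length = 1, mean = 3/1 ≈ 3.000
  cycle 2 → 2: weight = 9, length = 1, mean = 9/1 ≈ 9.000
  cycle 0 → 1 → 0: weight = 6, length = 2, mean = 6/2 ≈ 3.000
  cycle 0 → 2 → 0: weight = 13, length = 2, mean = 13/2 ≈ 6.500
  cycle 1 → 0 → 1: weight = 6, length = 2, mean = 6/2 ≈ 3.000
Minimum mean = 3.000, attained e.g. along the cycle 1 → 1 with weight 3 and length 1. So λ(A) = 3/1 = 3.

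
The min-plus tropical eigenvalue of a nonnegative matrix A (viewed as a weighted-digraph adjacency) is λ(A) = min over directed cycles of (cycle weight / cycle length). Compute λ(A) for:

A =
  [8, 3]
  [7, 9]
λ(A) = 5

Enumerate directed cycles and compute their means (weight / length). Sample:
  cycle 0 → 0: weight = 8, length = 1, mean = 8/1 ≈ 8.000
  cycle 1 → 1: weight = 9, length = 1, mean = 9/1 ≈ 9.000
  cycle 0 → 1 → 0: weight = 10, length = 2, mean = 10/2 ≈ 5.000
  cycle 1 → 0 → 1: weight = 10, length = 2, mean = 10/2 ≈ 5.000
Minimum mean = 5.000, attained e.g. along the cycle 0 → 1 → 0 with weight 10 and length 2. So λ(A) = 10/2 = 5.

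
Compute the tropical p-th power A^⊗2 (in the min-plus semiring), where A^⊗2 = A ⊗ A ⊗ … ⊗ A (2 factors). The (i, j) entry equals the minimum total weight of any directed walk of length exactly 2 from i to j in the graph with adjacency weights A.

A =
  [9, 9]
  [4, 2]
A^⊗2 =
  [13, 11]
  [6, 4]

Each entry (A^⊗2)_ij equals the minimum over all length-2 walks i = v_0 → v_1 → … → v_2 = j of Σ_t A[v_t][v_{t+1}]. For example, for (i, j) = (0, 1) we minimise over 2 possible intermediate vertex sequences; the minimum is 11, attained along the walk 0 → 1 → 1.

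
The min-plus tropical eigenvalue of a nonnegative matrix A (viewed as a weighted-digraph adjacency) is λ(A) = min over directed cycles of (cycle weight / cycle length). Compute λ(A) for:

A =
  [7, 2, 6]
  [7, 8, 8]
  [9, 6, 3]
λ(A) = 3

Enumerate directed cycles and compute their means (weight / length). Sample:
  cycle 0 → 0: weight = 7, length = 1, mean = 7/1 ≈ 7.000
  cycle 1 → 1: weight = 8, length = 1, mean = 8/1 ≈ 8.000
  cycle 2 → 2: weight = 3, length = 1, mean = 3/1 ≈ 3.000
  cycle 0 → 1 → 0: weight = 9, length = 2, mean = 9/2 ≈ 4.500
  cycle 0 → 2 → 0: weight = 15, length = 2, mean = 15/2 ≈ 7.500
  cycle 1 → 0 → 1: weight = 9, length = 2, mean = 9/2 ≈ 4.500
Minimum mean = 3.000, attained e.g. along the cycle 2 → 2 with weight 3 and length 1. So λ(A) = 3/1 = 3.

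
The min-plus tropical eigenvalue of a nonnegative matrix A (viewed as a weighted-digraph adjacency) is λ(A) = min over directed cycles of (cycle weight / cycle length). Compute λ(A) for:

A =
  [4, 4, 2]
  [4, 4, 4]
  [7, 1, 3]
λ(A) = 7/3

Enumerate directed cycles and compute their means (weight / length). Sample:
  cycle 0 → 0: weight = 4, length = 1, mean = 4/1 ≈ 4.000
  cycle 1 → 1: weight = 4, length = 1, mean = 4/1 ≈ 4.000
  cycle 2 → 2: weight = 3, length = 1, mean = 3/1 ≈ 3.000
  cycle 0 → 1 → 0: weight = 8, length = 2, mean = 8/2 ≈ 4.000
  cycle 0 → 2 → 0: weight = 9, length = 2, mean = 9/2 ≈ 4.500
  cycle 1 → 0 → 1: weight = 8, length = 2, mean = 8/2 ≈ 4.000
Minimum mean = 2.333, attained e.g. along the cycle 0 → 2 → 1 → 0 with weight 7 and length 3. So λ(A) = 7/3 = 7/3.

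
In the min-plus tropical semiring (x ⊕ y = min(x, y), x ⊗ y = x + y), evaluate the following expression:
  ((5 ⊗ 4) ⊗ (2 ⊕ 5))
((5 ⊗ 4) ⊗ (2 ⊕ 5)) = 11

Expand innermost to outermost. Recall ⊕ takes the minimum of its arguments and ⊗ takes their sum. Working out the expression ((5 ⊗ 4) ⊗ (2 ⊕ 5)) gives 11.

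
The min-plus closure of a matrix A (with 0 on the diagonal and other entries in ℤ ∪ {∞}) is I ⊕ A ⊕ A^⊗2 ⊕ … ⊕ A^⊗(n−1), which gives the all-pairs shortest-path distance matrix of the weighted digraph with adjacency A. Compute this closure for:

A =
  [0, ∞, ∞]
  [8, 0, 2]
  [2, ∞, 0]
Closure =
  [0, ∞, ∞]
  [4, 0, 2]
  [2, ∞, 0]

This is the Floyd-Warshall all-pairs shortest-path computation. For each intermediate vertex k = 0, 1, …, 2, update dist[i][j] ← min(dist[i][j], dist[i][k] + dist[k][j]). The final matrix gives, for each (i, j), the minimum total weight of any directed path from i to j (possibly empty when i = j).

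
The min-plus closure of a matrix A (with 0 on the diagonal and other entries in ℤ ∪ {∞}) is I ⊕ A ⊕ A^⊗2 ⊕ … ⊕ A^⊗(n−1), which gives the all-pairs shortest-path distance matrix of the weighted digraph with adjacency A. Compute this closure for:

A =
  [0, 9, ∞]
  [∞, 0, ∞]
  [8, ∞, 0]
Closure =
  [0, 9, ∞]
  [∞, 0, ∞]
  [8, 17, 0]

This is the Floyd-Warshall all-pairs shortest-path computation. For each intermediate vertex k = 0, 1, …, 2, update dist[i][j] ← min(dist[i][j], dist[i][k] + dist[k][j]). The final matrix gives, for each (i, j), the minimum total weight of any directed path from i to j (possibly empty when i = j).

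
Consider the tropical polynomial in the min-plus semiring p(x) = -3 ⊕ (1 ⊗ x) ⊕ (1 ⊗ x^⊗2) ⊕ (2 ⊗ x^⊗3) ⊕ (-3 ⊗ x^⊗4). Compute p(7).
p(7) = -3

A tropical monomial a ⊗ x^⊗i evaluates to a + i · x. Evaluating each term at x = 7:
  Term 0 contributes -3 + 0 · 7 = -3
  Term 1 contributes 1 + 1 · 7 = 8
  Term 2 contributes 1 + 2 · 7 = 15
  Term 3 contributes 2 + 3 · 7 = 23
  Term 4 contributes -3 + 4 · 7 = 25
p(7) = ⊕ of these = min[-3, 8, 15, 23, 25] = -3.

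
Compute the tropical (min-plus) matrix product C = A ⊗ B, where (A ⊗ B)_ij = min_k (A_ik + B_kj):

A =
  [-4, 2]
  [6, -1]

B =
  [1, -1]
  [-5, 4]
A ⊗ B =
  [-3, -5]
  [-6, 3]

Apply the min-plus product entry-by-entry:
  C[0][0] = min over k of (A[0][0] + B[0][0] = -4 + 1 = -3, A[0][1] + B[1][0] = 2 + -5 = -3) = -3 (attained at k = 0)
  C[0][1] = min over k of (A[0][0] + B[0][1] = -4 + -1 = -5, A[0][1] + B[1][1] = 2 + 4 = 6) = -5 (attained at k = 0)
  C[1][0] = min over k of (A[1][0] + B[0][0] = 6 + 1 = 7, A[1][1] + B[1][0] = -1 + -5 = -6) = -6 (attained at k = 1)
  C[1][1] = min over k of (A[1][0] + B[0][1] = 6 + -1 = 5, A[1][1] + B[1][1] = -1 + 4 = 3) = 3 (attained at k = 1)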